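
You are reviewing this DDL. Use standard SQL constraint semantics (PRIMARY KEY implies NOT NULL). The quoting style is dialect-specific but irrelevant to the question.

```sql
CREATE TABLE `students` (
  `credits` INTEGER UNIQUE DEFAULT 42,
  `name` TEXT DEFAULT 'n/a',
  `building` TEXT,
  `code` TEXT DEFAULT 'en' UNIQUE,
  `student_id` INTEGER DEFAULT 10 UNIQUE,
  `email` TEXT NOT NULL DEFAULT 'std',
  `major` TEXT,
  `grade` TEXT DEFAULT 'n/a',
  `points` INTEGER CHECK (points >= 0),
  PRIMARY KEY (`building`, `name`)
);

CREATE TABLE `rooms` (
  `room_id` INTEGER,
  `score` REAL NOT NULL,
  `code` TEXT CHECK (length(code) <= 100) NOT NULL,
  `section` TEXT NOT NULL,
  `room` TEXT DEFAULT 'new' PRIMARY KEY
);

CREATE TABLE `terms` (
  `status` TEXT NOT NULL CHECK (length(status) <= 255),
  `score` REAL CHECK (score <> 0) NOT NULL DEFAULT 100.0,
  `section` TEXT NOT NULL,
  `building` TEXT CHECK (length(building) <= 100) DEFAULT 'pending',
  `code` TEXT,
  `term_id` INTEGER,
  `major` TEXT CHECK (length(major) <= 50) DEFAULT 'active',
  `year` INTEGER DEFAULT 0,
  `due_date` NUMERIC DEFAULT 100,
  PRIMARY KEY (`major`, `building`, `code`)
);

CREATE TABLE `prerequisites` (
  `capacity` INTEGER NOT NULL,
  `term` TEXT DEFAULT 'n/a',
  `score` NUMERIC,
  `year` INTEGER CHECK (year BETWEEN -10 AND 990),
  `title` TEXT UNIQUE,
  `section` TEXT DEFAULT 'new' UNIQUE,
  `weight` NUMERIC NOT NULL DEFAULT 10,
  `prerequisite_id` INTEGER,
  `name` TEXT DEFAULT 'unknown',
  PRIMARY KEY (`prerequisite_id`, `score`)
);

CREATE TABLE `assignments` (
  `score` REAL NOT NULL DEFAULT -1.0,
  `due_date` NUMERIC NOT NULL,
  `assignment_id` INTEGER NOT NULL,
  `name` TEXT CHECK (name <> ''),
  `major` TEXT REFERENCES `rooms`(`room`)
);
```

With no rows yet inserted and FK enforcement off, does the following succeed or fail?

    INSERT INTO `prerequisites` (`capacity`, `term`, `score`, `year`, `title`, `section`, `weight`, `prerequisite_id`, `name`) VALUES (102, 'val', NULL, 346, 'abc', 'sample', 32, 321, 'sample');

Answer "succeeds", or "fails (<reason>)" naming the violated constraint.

fails (NOT NULL on score)

score is explicitly set to NULL, but score is part of the PRIMARY KEY (implied NOT NULL).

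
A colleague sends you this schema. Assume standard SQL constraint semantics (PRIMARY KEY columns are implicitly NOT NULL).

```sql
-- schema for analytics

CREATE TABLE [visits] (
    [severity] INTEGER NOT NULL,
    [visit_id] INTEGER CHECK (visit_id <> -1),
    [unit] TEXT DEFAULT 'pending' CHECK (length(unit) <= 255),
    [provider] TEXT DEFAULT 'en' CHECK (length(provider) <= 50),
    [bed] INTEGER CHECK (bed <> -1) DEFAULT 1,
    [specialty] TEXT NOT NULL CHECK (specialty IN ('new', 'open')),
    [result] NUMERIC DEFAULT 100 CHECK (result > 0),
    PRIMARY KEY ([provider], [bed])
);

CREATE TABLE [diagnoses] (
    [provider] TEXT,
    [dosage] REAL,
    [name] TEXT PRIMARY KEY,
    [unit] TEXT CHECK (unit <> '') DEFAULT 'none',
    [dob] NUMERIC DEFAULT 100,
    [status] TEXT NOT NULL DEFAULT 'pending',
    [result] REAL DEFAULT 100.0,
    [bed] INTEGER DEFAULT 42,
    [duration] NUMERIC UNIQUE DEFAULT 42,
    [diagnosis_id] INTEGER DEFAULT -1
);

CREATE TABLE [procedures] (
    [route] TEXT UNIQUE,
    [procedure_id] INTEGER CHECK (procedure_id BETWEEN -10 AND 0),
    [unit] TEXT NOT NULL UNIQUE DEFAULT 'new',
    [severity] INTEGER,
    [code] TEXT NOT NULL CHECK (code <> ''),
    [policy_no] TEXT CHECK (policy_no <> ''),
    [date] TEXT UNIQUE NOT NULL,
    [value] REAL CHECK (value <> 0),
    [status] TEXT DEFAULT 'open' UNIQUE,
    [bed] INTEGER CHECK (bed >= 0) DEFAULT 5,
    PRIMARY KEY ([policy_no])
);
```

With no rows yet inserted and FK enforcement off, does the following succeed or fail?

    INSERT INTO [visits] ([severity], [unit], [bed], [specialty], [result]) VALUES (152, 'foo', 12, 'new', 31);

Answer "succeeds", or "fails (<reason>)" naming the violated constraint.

succeeds

NOT NULL columns: bed is supplied; provider defaults to 'en'; severity is supplied; specialty is supplied.
CHECK constraints: 'foo' satisfies (length(unit) <= 255); 12 satisfies (bed <> -1); 'new' satisfies (specialty IN ('new', 'open')); 31 satisfies (result > 0).
No constraint is violated.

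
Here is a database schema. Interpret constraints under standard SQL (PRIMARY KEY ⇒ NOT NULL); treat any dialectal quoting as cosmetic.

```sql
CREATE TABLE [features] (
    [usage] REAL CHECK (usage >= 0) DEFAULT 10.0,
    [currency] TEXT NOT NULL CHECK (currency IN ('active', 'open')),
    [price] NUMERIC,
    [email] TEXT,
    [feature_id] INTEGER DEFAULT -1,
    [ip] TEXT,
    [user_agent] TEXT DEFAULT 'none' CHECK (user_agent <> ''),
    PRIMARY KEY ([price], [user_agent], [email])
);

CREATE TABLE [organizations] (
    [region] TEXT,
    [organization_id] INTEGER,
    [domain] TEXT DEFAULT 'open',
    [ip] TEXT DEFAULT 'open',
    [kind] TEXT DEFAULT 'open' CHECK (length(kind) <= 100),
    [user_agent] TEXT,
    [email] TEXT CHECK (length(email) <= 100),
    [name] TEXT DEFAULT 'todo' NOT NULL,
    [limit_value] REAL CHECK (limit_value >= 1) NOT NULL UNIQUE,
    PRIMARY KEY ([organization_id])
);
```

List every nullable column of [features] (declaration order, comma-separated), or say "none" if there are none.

usage, feature_id, ip

- usage: CHECK does not forbid NULL (a CHECK constraint passes when its expression is NULL) → nullable.
- currency: declared NOT NULL → not nullable.
- price: part of the PRIMARY KEY, which implies NOT NULL → not nullable.
- email: part of the PRIMARY KEY, which implies NOT NULL → not nullable.
- feature_id: DEFAULT only fills an omitted column; an explicit NULL is still allowed → nullable.
- ip: no NOT NULL constraint applies → nullable.
- user_agent: part of the PRIMARY KEY, which implies NOT NULL → not nullable.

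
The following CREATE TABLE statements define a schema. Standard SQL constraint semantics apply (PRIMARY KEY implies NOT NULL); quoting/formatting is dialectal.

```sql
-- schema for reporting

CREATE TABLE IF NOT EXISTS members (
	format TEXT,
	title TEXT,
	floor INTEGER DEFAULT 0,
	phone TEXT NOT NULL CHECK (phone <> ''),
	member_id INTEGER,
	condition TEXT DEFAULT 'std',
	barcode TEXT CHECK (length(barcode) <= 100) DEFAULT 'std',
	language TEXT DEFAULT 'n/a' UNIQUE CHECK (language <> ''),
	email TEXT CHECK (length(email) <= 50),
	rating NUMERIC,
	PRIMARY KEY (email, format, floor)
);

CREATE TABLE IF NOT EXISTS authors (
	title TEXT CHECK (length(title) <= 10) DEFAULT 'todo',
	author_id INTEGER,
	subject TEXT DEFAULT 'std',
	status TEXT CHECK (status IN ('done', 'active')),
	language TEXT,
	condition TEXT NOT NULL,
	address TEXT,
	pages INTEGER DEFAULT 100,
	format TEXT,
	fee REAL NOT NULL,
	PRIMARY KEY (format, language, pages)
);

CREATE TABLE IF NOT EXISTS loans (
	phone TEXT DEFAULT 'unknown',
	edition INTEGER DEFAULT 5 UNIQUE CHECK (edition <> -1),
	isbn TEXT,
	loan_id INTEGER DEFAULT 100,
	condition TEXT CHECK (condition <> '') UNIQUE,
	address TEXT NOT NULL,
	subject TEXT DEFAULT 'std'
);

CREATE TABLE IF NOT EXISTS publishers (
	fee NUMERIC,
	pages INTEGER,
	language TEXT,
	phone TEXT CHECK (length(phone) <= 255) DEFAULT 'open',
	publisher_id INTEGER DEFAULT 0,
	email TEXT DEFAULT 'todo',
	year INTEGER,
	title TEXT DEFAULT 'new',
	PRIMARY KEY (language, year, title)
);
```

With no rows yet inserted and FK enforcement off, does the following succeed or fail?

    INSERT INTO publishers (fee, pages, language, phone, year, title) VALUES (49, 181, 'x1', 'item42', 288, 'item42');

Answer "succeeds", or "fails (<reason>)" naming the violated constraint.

NOT NULL columns: language is supplied; title is supplied; year is supplied.
CHECK constraints: 'item42' satisfies (length(phone) <= 255).
No constraint is violated.

succeeds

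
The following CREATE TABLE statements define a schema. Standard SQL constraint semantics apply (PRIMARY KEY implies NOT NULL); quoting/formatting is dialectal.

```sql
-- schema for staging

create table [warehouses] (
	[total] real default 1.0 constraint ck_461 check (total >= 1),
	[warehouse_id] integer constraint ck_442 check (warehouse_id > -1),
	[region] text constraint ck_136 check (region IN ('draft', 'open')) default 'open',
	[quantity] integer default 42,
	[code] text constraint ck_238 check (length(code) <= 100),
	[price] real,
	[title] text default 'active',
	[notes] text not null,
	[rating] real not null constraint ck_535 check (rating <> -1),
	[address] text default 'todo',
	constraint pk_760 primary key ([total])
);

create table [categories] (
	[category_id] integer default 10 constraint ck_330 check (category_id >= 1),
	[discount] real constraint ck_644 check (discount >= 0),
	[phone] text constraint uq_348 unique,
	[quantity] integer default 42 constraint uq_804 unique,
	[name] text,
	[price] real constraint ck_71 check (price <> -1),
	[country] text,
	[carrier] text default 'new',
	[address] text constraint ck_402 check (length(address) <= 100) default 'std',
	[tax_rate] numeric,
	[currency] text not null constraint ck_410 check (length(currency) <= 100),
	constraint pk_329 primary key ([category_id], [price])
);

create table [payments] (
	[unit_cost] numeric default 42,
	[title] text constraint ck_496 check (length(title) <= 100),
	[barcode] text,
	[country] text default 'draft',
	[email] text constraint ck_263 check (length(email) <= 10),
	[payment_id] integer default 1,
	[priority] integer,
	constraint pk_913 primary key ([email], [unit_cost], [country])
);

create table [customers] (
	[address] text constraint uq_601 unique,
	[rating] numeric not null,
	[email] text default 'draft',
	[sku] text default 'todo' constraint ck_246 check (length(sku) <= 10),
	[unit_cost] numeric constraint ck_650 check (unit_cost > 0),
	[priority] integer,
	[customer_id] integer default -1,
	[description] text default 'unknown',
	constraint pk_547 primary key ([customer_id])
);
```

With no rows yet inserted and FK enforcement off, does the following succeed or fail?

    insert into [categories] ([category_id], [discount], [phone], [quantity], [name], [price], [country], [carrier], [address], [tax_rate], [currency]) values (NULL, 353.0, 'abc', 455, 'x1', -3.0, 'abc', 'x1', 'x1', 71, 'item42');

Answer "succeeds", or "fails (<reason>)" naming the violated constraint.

category_id is explicitly set to NULL, but category_id is part of the PRIMARY KEY (implied NOT NULL).

fails (NOT NULL on category_id)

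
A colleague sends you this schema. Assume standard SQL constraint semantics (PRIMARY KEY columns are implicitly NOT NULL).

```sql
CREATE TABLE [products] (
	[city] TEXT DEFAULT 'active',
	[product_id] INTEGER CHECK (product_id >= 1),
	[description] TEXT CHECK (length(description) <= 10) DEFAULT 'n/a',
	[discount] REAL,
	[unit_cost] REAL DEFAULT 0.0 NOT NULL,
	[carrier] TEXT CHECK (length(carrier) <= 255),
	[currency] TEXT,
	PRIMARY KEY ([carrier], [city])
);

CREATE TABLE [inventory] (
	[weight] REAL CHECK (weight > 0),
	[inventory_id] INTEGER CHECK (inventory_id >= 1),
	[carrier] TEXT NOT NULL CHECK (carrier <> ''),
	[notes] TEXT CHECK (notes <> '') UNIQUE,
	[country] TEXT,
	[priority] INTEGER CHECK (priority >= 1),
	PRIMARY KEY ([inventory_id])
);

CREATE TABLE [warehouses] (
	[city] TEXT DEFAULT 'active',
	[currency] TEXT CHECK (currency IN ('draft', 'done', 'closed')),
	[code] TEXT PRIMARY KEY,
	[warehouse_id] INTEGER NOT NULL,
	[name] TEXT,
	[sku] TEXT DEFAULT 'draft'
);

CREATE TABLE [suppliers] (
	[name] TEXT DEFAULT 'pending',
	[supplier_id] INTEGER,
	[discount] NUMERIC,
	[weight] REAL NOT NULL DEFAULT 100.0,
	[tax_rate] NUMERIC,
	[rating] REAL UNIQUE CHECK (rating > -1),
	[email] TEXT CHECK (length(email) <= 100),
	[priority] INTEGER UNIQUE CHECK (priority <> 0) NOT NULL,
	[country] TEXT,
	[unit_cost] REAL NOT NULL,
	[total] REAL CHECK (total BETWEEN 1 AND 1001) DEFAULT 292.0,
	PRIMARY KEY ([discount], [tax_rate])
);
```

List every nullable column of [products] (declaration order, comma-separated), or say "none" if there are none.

- city: part of the PRIMARY KEY, which implies NOT NULL → not nullable.
- product_id: CHECK does not forbid NULL (a CHECK constraint passes when its expression is NULL) → nullable.
- description: CHECK does not forbid NULL (a CHECK constraint passes when its expression is NULL) → nullable.
- discount: no NOT NULL constraint applies → nullable.
- unit_cost: declared NOT NULL → not nullable.
- carrier: part of the PRIMARY KEY, which implies NOT NULL → not nullable.
- currency: no NOT NULL constraint applies → nullable.

product_id, description, discount, currency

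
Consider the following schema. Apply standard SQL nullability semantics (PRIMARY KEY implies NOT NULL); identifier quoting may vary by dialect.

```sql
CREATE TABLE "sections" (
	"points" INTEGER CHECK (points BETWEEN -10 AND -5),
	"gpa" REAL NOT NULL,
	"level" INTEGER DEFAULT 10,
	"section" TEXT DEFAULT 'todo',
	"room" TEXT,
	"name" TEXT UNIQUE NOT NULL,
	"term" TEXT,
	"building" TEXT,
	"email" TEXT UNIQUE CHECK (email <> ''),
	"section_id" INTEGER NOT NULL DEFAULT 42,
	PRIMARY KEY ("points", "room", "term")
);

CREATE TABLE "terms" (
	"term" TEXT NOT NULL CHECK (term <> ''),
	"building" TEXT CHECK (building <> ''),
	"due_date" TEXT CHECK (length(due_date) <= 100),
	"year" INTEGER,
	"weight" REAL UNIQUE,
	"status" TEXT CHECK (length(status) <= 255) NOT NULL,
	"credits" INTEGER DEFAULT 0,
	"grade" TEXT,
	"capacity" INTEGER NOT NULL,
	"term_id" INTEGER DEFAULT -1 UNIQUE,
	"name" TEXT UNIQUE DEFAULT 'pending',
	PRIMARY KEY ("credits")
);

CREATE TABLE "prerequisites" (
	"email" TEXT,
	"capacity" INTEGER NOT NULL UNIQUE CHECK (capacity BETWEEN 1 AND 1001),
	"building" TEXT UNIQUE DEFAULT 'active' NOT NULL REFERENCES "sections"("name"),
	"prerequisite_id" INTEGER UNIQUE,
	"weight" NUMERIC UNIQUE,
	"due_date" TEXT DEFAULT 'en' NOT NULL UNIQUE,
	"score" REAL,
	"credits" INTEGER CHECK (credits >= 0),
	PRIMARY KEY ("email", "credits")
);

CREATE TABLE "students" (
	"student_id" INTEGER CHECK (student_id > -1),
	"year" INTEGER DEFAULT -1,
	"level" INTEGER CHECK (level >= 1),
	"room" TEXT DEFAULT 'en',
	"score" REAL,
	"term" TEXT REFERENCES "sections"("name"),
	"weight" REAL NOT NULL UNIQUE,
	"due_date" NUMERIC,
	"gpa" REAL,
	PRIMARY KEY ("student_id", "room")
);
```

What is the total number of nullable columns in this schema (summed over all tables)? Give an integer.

sections: 4 nullable (level, section, building, email — PK (points, room, term) and explicit NOT NULL columns excluded).
terms: 7 nullable (building, due_date, year, weight, grade, term_id, name — PK (credits) and explicit NOT NULL columns excluded).
prerequisites: 3 nullable (prerequisite_id, weight, score — PK (email, credits) and explicit NOT NULL columns excluded).
students: 6 nullable (year, level, score, term, due_date, gpa — PK (student_id, room) and explicit NOT NULL columns excluded).
Total: 4 + 7 + 3 + 6 = 20.

20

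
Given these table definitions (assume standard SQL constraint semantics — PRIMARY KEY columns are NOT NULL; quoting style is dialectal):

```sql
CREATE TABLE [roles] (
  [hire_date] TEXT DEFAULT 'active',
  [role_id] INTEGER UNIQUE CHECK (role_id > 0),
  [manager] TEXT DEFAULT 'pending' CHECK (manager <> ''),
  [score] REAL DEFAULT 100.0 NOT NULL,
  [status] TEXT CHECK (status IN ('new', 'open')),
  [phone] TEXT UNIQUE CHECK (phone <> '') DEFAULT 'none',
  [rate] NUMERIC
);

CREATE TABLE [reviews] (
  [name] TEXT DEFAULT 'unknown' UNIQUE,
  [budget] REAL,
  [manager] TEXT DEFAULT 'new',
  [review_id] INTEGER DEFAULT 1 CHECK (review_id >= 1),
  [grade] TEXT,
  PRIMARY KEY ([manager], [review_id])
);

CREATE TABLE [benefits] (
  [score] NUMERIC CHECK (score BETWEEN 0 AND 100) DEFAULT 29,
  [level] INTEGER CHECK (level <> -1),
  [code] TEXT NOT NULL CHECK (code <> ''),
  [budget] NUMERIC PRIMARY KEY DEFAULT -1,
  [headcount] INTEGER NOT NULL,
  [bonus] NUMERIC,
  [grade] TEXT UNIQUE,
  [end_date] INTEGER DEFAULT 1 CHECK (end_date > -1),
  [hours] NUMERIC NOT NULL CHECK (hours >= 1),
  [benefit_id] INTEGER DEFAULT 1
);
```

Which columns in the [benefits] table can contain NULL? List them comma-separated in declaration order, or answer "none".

- score: CHECK does not forbid NULL (a CHECK constraint passes when its expression is NULL) → nullable.
- level: CHECK does not forbid NULL (a CHECK constraint passes when its expression is NULL) → nullable.
- code: declared NOT NULL → not nullable.
- budget: part of the PRIMARY KEY, which implies NOT NULL → not nullable.
- headcount: declared NOT NULL → not nullable.
- bonus: no NOT NULL constraint applies → nullable.
- grade: UNIQUE does not imply NOT NULL → nullable.
- end_date: CHECK does not forbid NULL (a CHECK constraint passes when its expression is NULL) → nullable.
- hours: declared NOT NULL → not nullable.
- benefit_id: DEFAULT only fills an omitted column; an explicit NULL is still allowed → nullable.

score, level, bonus, grade, end_date, benefit_id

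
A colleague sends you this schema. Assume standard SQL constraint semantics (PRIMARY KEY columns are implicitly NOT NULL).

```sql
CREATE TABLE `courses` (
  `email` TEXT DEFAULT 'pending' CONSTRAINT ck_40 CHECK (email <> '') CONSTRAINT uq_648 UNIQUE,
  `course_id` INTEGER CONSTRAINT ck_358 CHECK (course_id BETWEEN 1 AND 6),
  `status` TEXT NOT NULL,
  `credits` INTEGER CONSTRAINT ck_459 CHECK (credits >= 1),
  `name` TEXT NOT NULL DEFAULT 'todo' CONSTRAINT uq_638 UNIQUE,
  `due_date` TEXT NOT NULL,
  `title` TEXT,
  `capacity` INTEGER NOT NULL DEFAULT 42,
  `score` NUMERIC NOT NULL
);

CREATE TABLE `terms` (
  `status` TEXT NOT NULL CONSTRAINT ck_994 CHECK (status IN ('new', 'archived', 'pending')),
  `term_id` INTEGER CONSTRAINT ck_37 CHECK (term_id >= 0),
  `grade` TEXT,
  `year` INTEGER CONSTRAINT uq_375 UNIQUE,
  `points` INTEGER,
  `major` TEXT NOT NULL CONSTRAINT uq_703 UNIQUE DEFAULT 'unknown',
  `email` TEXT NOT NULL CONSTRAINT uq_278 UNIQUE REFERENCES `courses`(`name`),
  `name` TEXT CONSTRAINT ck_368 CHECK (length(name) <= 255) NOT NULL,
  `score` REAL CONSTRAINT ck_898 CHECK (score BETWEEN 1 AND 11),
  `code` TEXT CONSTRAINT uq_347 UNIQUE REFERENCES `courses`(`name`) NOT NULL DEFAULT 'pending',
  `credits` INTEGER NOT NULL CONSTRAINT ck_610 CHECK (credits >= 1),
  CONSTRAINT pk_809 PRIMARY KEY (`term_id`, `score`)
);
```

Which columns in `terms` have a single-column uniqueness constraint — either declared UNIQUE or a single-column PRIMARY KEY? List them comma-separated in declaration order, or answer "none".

year, major, email, code

- status: no UNIQUE or single-column PK constraint.
- term_id: part of a composite PRIMARY KEY — only the tuple is unique, not this column on its own.
- grade: no UNIQUE or single-column PK constraint.
- year: declared UNIQUE → unique.
- points: no UNIQUE or single-column PK constraint.
- major: declared UNIQUE → unique.
- email: declared UNIQUE → unique.
- name: no UNIQUE or single-column PK constraint.
- score: part of a composite PRIMARY KEY — only the tuple is unique, not this column on its own.
- code: declared UNIQUE → unique.
- credits: no UNIQUE or single-column PK constraint.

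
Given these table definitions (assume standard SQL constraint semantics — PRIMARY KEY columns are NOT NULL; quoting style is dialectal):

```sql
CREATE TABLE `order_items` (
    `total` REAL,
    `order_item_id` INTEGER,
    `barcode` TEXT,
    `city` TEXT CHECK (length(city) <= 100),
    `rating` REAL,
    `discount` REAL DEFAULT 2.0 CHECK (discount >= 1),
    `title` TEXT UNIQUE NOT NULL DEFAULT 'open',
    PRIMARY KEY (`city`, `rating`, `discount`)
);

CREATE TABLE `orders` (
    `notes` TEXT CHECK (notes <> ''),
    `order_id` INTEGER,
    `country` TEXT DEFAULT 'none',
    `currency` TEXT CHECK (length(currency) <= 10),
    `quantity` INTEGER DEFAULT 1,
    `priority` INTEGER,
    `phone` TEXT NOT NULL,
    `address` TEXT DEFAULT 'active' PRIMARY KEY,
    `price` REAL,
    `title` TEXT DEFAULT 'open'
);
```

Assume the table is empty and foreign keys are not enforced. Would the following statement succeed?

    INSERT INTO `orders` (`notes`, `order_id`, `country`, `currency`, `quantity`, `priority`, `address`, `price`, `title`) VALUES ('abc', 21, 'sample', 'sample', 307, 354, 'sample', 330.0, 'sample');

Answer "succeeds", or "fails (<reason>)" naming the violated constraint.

phone is omitted from the column list and has no DEFAULT, so it would receive NULL.
But phone is declared NOT NULL.

fails (NOT NULL on phone)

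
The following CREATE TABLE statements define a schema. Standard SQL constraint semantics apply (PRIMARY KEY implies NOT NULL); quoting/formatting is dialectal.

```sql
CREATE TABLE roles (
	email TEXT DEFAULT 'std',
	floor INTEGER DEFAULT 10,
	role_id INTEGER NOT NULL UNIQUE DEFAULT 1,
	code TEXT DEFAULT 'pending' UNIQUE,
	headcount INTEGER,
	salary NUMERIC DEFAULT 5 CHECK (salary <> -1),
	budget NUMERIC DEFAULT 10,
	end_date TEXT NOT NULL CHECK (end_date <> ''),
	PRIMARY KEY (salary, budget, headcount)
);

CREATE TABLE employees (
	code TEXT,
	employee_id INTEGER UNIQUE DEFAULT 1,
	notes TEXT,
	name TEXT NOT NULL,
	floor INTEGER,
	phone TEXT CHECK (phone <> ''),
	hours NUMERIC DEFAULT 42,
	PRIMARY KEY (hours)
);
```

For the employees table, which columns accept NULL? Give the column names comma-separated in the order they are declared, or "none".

code, employee_id, notes, floor, phone

- code: no NOT NULL constraint applies → nullable.
- employee_id: UNIQUE does not imply NOT NULL → nullable.
- notes: no NOT NULL constraint applies → nullable.
- name: declared NOT NULL → not nullable.
- floor: no NOT NULL constraint applies → nullable.
- phone: CHECK does not forbid NULL (a CHECK constraint passes when its expression is NULL) → nullable.
- hours: part of the PRIMARY KEY, which implies NOT NULL → not nullable.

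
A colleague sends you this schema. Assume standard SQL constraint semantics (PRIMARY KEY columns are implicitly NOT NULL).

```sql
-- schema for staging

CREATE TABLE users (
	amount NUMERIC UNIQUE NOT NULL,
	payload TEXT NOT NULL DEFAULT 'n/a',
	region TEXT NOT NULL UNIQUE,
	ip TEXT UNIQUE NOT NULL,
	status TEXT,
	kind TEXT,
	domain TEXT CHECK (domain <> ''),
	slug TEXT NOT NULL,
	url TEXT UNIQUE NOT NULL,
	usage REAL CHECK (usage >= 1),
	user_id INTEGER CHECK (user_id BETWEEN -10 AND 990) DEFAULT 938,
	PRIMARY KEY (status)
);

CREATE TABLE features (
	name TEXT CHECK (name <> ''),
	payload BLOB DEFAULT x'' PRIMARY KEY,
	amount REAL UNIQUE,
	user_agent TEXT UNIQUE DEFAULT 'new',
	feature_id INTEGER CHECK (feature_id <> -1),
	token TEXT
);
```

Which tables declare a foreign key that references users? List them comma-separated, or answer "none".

No REFERENCES clause anywhere in the schema names users.

none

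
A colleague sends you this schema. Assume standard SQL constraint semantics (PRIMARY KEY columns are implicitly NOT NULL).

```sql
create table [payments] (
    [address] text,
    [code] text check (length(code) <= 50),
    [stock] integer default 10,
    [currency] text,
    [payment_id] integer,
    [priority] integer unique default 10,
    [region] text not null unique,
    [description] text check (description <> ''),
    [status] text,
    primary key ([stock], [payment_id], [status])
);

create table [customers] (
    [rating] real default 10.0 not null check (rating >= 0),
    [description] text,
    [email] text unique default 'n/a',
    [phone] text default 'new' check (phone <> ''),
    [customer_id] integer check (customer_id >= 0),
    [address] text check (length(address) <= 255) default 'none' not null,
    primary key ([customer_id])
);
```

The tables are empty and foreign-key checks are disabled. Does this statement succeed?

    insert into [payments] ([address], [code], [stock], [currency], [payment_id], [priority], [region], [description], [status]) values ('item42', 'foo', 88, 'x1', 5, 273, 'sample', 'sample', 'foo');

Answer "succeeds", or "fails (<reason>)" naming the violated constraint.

NOT NULL columns: payment_id is supplied; region is supplied; status is supplied; stock is supplied.
CHECK constraints: 'foo' satisfies (length(code) <= 50); 'sample' satisfies (description <> '').
No constraint is violated.

succeeds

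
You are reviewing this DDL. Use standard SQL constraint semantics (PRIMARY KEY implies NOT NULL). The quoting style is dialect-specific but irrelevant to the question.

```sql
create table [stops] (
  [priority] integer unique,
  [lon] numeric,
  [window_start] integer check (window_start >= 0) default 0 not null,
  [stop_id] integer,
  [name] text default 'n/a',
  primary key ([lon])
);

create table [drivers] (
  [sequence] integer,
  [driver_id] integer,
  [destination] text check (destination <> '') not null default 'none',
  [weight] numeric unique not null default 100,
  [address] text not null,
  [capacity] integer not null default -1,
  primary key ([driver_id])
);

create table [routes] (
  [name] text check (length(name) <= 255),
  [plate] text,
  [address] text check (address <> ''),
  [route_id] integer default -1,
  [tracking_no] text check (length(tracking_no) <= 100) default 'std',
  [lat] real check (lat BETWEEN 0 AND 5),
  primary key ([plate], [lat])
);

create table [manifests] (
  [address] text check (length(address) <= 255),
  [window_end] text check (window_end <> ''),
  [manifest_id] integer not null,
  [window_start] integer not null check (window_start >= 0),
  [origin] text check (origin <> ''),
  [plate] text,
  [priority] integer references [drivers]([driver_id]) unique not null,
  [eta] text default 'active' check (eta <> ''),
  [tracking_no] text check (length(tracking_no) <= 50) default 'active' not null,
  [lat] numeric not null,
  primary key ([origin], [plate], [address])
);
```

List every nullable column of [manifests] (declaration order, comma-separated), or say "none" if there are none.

- address: part of the PRIMARY KEY, which implies NOT NULL → not nullable.
- window_end: CHECK does not forbid NULL (a CHECK constraint passes when its expression is NULL) → nullable.
- manifest_id: declared NOT NULL → not nullable.
- window_start: declared NOT NULL → not nullable.
- origin: part of the PRIMARY KEY, which implies NOT NULL → not nullable.
- plate: part of the PRIMARY KEY, which implies NOT NULL → not nullable.
- priority: declared NOT NULL → not nullable.
- eta: CHECK does not forbid NULL (a CHECK constraint passes when its expression is NULL) → nullable.
- tracking_no: declared NOT NULL → not nullable.
- lat: declared NOT NULL → not nullable.

window_end, eta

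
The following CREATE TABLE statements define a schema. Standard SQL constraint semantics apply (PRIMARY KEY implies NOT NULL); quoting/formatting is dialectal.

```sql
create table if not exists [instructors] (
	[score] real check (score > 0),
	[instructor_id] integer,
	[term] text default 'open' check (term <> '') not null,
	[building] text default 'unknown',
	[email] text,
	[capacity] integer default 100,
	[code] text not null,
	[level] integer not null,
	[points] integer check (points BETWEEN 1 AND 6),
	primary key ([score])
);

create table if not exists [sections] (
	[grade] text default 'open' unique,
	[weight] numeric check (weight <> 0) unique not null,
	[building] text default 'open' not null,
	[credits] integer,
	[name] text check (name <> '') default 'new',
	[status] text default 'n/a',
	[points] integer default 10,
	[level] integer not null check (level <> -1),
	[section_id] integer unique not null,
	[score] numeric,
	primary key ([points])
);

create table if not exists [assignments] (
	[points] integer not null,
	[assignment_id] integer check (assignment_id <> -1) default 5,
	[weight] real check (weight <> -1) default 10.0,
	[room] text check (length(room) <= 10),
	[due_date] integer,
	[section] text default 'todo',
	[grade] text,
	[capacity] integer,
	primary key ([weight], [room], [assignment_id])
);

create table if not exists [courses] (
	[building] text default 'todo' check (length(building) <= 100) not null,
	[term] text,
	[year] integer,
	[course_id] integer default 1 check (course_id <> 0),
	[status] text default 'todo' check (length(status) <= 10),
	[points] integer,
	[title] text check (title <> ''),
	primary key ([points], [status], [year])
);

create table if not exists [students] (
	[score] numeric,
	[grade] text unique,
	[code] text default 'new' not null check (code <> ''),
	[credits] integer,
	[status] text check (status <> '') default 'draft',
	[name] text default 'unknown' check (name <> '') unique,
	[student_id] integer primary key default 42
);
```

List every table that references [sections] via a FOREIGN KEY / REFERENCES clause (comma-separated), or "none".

No REFERENCES clause anywhere in the schema names sections.

none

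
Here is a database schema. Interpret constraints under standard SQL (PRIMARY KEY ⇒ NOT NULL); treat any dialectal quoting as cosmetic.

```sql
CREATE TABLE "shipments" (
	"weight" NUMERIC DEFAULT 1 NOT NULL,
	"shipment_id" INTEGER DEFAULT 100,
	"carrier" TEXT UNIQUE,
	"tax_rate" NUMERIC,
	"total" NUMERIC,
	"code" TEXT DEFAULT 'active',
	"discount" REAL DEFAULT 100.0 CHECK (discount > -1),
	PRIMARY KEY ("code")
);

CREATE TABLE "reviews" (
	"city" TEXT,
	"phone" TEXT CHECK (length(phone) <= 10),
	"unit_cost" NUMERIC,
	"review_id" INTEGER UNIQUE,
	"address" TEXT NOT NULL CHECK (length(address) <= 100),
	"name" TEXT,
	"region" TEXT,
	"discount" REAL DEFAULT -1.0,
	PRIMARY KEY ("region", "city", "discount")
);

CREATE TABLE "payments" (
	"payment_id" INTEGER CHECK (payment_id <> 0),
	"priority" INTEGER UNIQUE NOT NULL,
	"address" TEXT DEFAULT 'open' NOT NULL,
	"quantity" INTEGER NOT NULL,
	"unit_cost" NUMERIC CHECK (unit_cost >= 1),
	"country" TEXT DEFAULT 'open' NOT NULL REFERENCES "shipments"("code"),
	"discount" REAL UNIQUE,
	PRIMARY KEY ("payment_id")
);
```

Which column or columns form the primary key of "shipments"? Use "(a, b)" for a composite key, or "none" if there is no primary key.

code

code is declared PRIMARY KEY as a table-level PRIMARY KEY clause.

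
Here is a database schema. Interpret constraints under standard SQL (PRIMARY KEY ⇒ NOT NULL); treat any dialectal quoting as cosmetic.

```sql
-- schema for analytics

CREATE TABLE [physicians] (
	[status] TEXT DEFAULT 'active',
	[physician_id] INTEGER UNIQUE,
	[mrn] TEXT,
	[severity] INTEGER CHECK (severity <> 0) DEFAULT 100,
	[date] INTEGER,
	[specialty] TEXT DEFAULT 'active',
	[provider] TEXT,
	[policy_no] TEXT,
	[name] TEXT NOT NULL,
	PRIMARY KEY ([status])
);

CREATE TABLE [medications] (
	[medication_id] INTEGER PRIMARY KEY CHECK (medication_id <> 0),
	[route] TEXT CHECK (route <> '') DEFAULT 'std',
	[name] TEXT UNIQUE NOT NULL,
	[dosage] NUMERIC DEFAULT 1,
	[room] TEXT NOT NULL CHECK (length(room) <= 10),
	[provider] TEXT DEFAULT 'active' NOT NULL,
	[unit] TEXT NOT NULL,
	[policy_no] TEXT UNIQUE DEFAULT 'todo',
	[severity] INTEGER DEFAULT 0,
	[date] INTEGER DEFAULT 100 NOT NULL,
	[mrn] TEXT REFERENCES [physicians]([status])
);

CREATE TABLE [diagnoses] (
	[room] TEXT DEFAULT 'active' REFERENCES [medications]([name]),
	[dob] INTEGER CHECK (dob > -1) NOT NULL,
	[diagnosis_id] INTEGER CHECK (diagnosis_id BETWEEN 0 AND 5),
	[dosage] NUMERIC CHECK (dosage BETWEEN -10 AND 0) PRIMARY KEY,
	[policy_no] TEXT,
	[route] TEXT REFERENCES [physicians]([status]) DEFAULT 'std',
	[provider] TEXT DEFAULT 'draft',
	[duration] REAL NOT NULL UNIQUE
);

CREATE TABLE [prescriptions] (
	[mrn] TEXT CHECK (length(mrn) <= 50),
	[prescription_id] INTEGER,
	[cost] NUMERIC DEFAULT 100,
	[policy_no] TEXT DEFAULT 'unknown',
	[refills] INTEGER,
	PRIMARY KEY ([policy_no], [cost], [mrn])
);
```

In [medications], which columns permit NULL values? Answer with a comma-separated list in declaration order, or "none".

route, dosage, policy_no, severity, mrn

- medication_id: part of the PRIMARY KEY, which implies NOT NULL → not nullable.
- route: CHECK does not forbid NULL (a CHECK constraint passes when its expression is NULL) → nullable.
- name: declared NOT NULL → not nullable.
- dosage: DEFAULT only fills an omitted column; an explicit NULL is still allowed → nullable.
- room: declared NOT NULL → not nullable.
- provider: declared NOT NULL → not nullable.
- unit: declared NOT NULL → not nullable.
- policy_no: UNIQUE does not imply NOT NULL → nullable.
- severity: DEFAULT only fills an omitted column; an explicit NULL is still allowed → nullable.
- date: declared NOT NULL → not nullable.
- mrn: a foreign key column may be NULL unless separately constrained → nullable.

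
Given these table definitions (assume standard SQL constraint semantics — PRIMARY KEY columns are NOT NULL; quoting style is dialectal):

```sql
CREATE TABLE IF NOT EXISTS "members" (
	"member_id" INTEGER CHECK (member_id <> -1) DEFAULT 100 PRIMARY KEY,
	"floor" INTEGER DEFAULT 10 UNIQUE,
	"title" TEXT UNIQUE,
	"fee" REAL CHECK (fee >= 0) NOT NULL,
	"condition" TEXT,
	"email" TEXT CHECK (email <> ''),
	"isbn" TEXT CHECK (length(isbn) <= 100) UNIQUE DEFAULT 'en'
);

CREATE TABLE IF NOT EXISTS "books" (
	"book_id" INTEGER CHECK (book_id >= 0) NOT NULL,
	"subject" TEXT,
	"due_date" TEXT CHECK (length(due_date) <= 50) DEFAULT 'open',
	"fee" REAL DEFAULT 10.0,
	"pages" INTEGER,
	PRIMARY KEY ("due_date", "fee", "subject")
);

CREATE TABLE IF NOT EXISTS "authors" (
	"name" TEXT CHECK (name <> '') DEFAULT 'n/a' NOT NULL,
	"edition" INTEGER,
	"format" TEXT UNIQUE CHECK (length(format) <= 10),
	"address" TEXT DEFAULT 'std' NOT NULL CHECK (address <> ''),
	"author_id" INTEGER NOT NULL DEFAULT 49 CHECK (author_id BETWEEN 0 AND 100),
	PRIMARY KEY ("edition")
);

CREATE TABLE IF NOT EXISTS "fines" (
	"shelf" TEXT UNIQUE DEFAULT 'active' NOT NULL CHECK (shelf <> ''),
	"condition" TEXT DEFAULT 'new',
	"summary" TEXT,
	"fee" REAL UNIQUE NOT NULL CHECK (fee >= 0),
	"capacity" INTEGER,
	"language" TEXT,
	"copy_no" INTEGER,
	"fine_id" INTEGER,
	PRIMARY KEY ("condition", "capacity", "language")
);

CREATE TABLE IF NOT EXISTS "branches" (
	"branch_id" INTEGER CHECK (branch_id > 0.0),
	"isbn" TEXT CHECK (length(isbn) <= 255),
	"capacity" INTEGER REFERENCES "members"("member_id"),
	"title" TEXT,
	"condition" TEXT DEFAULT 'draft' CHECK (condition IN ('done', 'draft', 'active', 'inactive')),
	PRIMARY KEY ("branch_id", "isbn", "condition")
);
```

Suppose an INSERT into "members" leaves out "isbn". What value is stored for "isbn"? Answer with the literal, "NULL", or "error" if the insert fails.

'en'

isbn has an explicit DEFAULT 'en'.
When the column is omitted from an INSERT, that default is used.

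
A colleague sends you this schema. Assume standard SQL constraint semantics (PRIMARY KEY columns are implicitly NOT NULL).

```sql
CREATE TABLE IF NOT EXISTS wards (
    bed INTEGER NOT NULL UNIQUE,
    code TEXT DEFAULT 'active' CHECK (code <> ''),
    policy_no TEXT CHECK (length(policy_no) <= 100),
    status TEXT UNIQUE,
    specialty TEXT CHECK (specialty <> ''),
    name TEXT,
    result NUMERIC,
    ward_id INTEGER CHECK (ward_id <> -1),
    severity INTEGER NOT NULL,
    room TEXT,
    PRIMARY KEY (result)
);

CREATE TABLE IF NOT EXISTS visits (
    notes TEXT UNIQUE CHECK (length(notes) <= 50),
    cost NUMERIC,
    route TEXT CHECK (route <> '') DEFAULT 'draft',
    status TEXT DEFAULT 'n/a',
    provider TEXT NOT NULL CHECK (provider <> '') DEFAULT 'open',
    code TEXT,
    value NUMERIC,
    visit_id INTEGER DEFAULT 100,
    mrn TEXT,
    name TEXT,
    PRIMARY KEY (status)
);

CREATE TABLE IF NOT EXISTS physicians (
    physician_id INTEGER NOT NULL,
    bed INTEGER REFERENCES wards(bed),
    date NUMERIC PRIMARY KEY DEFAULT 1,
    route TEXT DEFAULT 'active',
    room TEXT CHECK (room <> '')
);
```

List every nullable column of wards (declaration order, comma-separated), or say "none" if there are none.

code, policy_no, status, specialty, name, ward_id, room

- bed: declared NOT NULL → not nullable.
- code: CHECK does not forbid NULL (a CHECK constraint passes when its expression is NULL) → nullable.
- policy_no: CHECK does not forbid NULL (a CHECK constraint passes when its expression is NULL) → nullable.
- status: UNIQUE does not imply NOT NULL → nullable.
- specialty: CHECK does not forbid NULL (a CHECK constraint passes when its expression is NULL) → nullable.
- name: no NOT NULL constraint applies → nullable.
- result: part of the PRIMARY KEY, which implies NOT NULL → not nullable.
- ward_id: CHECK does not forbid NULL (a CHECK constraint passes when its expression is NULL) → nullable.
- severity: declared NOT NULL → not nullable.
- room: no NOT NULL constraint applies → nullable.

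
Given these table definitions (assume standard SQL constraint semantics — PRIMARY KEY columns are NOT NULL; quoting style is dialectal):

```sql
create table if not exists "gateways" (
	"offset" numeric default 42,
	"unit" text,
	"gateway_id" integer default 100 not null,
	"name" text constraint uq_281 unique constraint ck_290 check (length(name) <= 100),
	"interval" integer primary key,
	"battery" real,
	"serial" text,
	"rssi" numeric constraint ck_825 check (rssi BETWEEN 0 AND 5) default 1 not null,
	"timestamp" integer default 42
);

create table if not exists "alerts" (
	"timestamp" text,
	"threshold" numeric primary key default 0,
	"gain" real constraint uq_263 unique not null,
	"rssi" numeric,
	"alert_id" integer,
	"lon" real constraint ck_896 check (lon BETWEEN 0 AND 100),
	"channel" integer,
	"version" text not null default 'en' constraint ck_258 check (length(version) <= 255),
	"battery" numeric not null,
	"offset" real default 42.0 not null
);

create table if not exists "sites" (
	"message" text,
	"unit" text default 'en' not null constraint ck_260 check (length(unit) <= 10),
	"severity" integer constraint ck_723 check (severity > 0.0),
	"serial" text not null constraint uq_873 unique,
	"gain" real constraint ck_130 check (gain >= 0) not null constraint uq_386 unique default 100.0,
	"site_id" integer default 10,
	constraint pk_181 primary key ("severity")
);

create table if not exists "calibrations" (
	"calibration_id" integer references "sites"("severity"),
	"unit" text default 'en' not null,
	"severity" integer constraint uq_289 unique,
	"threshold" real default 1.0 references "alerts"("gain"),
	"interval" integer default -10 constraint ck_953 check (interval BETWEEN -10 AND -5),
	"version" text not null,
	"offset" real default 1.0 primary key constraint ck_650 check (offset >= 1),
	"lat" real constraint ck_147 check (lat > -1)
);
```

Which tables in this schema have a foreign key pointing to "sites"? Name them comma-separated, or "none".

- calibrations.calibration_id references sites(severity).

calibrations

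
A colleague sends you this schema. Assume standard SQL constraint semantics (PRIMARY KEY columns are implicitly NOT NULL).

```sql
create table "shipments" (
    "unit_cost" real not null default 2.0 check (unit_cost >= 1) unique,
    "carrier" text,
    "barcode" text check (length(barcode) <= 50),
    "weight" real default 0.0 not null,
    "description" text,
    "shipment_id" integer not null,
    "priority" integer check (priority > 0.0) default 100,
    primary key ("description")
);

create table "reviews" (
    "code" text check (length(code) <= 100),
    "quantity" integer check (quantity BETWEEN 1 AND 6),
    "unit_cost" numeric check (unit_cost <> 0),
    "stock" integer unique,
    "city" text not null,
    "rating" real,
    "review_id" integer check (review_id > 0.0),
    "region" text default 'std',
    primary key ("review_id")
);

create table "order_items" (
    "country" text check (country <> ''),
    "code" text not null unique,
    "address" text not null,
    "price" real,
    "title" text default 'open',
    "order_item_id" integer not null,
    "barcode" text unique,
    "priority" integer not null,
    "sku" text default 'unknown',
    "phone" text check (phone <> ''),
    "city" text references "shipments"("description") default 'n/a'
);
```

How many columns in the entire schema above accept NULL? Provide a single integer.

16

shipments: 3 nullable (carrier, barcode, priority — PK (description) and explicit NOT NULL columns excluded).
reviews: 6 nullable (code, quantity, unit_cost, stock, rating, region — PK (review_id) and explicit NOT NULL columns excluded).
order_items: 7 nullable (country, price, title, barcode, sku, phone, city — PK none and explicit NOT NULL columns excluded).
Total: 3 + 6 + 7 = 16.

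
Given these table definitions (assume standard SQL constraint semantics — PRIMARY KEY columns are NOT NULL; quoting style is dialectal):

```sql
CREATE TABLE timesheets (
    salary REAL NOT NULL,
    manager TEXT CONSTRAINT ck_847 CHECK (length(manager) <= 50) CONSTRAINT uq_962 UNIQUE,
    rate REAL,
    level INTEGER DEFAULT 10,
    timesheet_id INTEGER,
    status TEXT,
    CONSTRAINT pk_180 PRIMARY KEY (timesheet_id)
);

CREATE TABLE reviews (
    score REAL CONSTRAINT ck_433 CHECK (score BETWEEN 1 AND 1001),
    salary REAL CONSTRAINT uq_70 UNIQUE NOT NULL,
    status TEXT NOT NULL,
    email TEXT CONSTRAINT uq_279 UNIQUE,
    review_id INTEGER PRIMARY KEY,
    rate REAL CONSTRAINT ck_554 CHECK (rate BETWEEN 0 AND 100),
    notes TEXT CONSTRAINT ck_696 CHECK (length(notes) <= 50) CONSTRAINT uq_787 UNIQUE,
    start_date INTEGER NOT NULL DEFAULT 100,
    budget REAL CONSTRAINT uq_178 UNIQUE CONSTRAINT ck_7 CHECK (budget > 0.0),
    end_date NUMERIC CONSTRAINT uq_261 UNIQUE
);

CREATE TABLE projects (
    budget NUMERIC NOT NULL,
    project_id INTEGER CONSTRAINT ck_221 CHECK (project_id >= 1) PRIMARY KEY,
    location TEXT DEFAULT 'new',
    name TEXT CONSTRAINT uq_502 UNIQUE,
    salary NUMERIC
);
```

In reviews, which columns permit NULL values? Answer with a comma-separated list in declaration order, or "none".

- score: CHECK does not forbid NULL (a CHECK constraint passes when its expression is NULL) → nullable.
- salary: declared NOT NULL → not nullable.
- status: declared NOT NULL → not nullable.
- email: UNIQUE does not imply NOT NULL → nullable.
- review_id: part of the PRIMARY KEY, which implies NOT NULL → not nullable.
- rate: CHECK does not forbid NULL (a CHECK constraint passes when its expression is NULL) → nullable.
- notes: CHECK does not forbid NULL (a CHECK constraint passes when its expression is NULL) → nullable.
- start_date: declared NOT NULL → not nullable.
- budget: CHECK does not forbid NULL (a CHECK constraint passes when its expression is NULL) → nullable.
- end_date: UNIQUE does not imply NOT NULL → nullable.

score, email, rate, notes, budget, end_date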